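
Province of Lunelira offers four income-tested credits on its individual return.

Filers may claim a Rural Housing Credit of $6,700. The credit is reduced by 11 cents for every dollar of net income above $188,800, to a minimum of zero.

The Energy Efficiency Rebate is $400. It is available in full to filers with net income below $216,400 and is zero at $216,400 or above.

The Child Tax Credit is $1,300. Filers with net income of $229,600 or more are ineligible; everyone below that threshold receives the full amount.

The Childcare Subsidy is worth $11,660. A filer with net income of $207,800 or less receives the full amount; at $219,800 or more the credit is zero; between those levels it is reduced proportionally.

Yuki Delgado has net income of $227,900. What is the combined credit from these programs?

$3,699

Rural Housing Credit: 11% of the $39,100 excess over $188,800 is $4,301; credit = $6,700 − $4,301 = $2,399.
Energy Efficiency Rebate: $227,900 meets or exceeds the $216,400 cutoff, so the credit is $0.
Child Tax Credit: $227,900 is below the $229,600 cutoff, so the full $1,300 applies.
Childcare Subsidy: $227,900 is at or above $219,800, so the credit is $0.
Total: $2,399 + $0 + $1,300 + $0 = $3,699.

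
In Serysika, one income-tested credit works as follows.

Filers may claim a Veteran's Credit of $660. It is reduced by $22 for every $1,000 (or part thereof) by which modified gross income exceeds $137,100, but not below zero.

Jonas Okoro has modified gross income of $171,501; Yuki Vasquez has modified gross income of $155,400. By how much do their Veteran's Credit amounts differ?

Jonas ($171,501): Veteran's Credit: income exceeds $137,100 by $34,401 → 35 increments × $22 = $770 ≥ base, so the credit is $0.
Yuki ($155,400): Veteran's Credit: income exceeds $137,100 by $18,300, which is 19 full-or-partial $1,000 increments; reduction = 19 × $22 = $418, leaving $242.
Difference: |$0 − $242| = $242.

$242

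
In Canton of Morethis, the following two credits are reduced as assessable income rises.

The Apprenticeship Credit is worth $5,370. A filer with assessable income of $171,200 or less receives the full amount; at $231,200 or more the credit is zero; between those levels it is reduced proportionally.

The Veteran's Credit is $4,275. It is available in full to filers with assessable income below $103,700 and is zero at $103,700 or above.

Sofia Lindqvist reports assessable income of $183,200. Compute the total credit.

$4,296

Apprenticeship Credit: $183,200 is $12,000 into a $60,000 phase-out range, leaving 48,000/60,000 of the credit: $5,370 × 48,000/60,000 = $4,296.
Veteran's Credit: $183,200 meets or exceeds the $103,700 cutoff, so the credit is $0.
Total: $4,296 + $0 = $4,296.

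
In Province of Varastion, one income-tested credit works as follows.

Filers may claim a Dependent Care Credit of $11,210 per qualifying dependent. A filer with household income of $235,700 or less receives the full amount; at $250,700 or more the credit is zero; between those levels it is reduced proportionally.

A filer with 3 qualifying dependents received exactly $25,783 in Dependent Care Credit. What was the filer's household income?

$239,200

Full credit = 3 × $11,210 = $33,630.
$25,783 is 25,783/33,630 of the full $33,630, so 7,847/33,630 of the $15,000 range has been used: income = $235,700 + $15,000 × 7,847/33,630 = $239,200.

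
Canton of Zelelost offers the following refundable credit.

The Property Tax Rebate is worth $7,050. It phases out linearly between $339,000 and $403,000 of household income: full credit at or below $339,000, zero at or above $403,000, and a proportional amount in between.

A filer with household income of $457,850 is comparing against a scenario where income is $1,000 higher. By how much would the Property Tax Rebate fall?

$0

At $457,850 — $457,850 is at or above $403,000, so the credit is $0.
At $458,850 — $458,850 is at or above $403,000, so the credit is $0.
Lost: $0 − $0 = $0.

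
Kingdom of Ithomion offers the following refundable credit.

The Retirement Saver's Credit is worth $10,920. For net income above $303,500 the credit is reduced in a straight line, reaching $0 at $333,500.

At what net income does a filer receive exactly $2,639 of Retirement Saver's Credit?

$2,639 is 2,639/10,920 of the full $10,920, so 8,281/10,920 of the $30,000 range has been used: income = $303,500 + $30,000 × 8,281/10,920 = $326,250.

$326,250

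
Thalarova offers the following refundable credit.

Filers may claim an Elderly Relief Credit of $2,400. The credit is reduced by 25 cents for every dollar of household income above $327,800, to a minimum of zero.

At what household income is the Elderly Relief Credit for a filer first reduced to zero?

The credit falls by 25% of each dollar above $327,800, so it reaches zero when the excess is $2,400 / 25% = $9,600: income = $327,800 + $9,600 = $337,400.

$337,400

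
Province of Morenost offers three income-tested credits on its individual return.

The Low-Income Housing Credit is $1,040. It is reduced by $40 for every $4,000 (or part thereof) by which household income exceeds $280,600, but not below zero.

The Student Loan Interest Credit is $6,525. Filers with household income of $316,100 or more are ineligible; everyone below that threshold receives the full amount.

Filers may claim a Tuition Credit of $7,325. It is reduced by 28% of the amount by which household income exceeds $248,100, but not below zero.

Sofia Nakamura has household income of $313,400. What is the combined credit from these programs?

$7,205

Low-Income Housing Credit: income exceeds $280,600 by $32,800, which is 9 full-or-partial $4,000 increments; reduction = 9 × $40 = $360, leaving $680.
Student Loan Interest Credit: $313,400 is below the $316,100 cutoff, so the full $6,525 applies.
Tuition Credit: 28% of the $65,300 excess over $248,100 is $18,284 ≥ base, so the credit is $0.
Total: $680 + $6,525 + $0 = $7,205.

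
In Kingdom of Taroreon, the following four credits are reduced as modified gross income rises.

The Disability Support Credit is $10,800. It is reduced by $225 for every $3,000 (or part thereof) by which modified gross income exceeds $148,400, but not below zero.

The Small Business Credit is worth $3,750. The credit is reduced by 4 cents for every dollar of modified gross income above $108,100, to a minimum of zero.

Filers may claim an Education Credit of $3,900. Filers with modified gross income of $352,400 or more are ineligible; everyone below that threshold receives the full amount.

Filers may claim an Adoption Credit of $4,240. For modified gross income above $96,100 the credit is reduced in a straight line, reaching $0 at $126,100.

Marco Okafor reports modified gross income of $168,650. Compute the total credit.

Disability Support Credit: income exceeds $148,400 by $20,250, which is 7 full-or-partial $3,000 increments; reduction = 7 × $225 = $1,575, leaving $9,225.
Small Business Credit: 4% of the $60,550 excess over $108,100 is $2,422; credit = $3,750 − $2,422 = $1,328.
Education Credit: $168,650 is below the $352,400 cutoff, so the full $3,900 applies.
Adoption Credit: $168,650 is at or above $126,100, so the credit is $0.
Total: $9,225 + $1,328 + $3,900 + $0 = $14,453.

$14,453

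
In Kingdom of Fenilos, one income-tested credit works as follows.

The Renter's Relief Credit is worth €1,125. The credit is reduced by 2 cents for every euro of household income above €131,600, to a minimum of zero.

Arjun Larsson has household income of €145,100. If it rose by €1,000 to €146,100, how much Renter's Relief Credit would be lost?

€20

At €145,100 — 2% of the €13,500 excess over €131,600 is €270; credit = €1,125 − €270 = €855.
At €146,100 — 2% of the €14,500 excess over €131,600 is €290; credit = €1,125 − €290 = €835.
Lost: €855 − €835 = €20.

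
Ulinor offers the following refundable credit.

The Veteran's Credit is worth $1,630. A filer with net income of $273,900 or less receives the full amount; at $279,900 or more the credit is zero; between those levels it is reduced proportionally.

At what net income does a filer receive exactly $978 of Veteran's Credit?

$276,300

$978 is 978/1,630 of the full $1,630, so 652/1,630 of the $6,000 range has been used: income = $273,900 + $6,000 × 652/1,630 = $276,300.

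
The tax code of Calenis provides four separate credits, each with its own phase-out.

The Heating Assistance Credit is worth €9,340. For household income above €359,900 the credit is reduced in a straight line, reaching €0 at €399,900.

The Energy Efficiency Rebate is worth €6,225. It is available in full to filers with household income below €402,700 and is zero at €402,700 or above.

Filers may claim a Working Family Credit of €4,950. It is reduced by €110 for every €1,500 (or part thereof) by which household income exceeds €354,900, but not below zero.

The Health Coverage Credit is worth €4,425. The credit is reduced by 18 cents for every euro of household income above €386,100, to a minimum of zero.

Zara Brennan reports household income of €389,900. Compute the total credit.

€14,611

Heating Assistance Credit: €389,900 is €30,000 into a €40,000 phase-out range, leaving 10,000/40,000 of the credit: €9,340 × 10,000/40,000 = €2,335.
Energy Efficiency Rebate: €389,900 is below the €402,700 cutoff, so the full €6,225 applies.
Working Family Credit: income exceeds €354,900 by €35,000, which is 24 full-or-partial €1,500 increments; reduction = 24 × €110 = €2,640, leaving €2,310.
Health Coverage Credit: 18% of the €3,800 excess over €386,100 is €684; credit = €4,425 − €684 = €3,741.
Total: €2,335 + €6,225 + €2,310 + €3,741 = €14,611.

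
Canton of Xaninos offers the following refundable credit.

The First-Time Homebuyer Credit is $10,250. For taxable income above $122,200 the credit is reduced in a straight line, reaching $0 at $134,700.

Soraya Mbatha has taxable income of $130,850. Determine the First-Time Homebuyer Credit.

$3,157

First-Time Homebuyer Credit: $130,850 is $8,650 into a $12,500 phase-out range, leaving 3,850/12,500 of the credit: $10,250 × 3,850/12,500 = $3,157.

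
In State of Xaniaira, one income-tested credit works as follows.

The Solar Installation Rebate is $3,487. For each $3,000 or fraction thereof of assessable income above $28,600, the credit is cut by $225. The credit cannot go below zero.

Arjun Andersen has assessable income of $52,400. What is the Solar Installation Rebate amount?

Solar Installation Rebate: income exceeds $28,600 by $23,800, which is 8 full-or-partial $3,000 increments; reduction = 8 × $225 = $1,800, leaving $1,687.

$1,687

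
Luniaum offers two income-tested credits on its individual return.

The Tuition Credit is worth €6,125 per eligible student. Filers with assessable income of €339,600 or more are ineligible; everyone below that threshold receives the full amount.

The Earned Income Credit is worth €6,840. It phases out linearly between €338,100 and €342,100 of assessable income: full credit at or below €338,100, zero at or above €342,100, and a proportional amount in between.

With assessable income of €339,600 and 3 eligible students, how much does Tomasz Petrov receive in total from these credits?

€4,275

Tuition Credit: base = 3 × €6,125 = €18,375. €339,600 meets or exceeds the €339,600 cutoff, so the credit is €0.
Earned Income Credit: €339,600 is €1,500 into a €4,000 phase-out range, leaving 2,500/4,000 of the credit: €6,840 × 2,500/4,000 = €4,275.
Total: €0 + €4,275 = €4,275.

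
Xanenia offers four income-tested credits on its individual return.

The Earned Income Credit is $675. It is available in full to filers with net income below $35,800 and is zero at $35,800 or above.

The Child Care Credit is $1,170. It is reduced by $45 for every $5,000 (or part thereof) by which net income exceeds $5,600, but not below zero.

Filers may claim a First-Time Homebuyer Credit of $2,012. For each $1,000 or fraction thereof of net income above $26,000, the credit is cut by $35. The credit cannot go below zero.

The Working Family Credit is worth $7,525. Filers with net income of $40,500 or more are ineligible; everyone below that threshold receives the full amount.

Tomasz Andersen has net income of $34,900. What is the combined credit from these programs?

Earned Income Credit: $34,900 is below the $35,800 cutoff, so the full $675 applies.
Child Care Credit: income exceeds $5,600 by $29,300, which is 6 full-or-partial $5,000 increments; reduction = 6 × $45 = $270, leaving $900.
First-Time Homebuyer Credit: income exceeds $26,000 by $8,900, which is 9 full-or-partial $1,000 increments; reduction = 9 × $35 = $315, leaving $1,697.
Working Family Credit: $34,900 is below the $40,500 cutoff, so the full $7,525 applies.
Total: $675 + $900 + $1,697 + $7,525 = $10,797.

$10,797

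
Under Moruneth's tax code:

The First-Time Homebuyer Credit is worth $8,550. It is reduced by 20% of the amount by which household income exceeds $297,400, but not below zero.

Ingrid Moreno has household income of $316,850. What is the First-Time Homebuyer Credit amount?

$4,660

First-Time Homebuyer Credit: 20% of the $19,450 excess over $297,400 is $3,890; credit = $8,550 − $3,890 = $4,660.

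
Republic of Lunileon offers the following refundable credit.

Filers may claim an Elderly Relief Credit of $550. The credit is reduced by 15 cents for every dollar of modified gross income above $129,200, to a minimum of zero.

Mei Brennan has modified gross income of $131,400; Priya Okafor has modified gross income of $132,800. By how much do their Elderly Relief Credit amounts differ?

$210

Mei ($131,400): Elderly Relief Credit: 15% of the $2,200 excess over $129,200 is $330; credit = $550 − $330 = $220.
Priya ($132,800): Elderly Relief Credit: 15% of the $3,600 excess over $129,200 is $540; credit = $550 − $540 = $10.
Difference: |$220 − $10| = $210.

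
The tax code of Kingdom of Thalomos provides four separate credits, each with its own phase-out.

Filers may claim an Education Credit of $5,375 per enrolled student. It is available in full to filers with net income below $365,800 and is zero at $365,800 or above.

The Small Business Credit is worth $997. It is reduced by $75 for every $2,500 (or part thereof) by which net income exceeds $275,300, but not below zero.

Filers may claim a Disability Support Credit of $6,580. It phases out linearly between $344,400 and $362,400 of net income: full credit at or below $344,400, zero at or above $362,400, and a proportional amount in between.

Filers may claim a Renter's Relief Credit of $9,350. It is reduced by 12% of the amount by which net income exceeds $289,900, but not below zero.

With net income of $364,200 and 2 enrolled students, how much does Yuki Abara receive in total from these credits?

$11,184

Education Credit: base = 2 × $5,375 = $10,750. $364,200 is below the $365,800 cutoff, so the full $10,750 applies.
Small Business Credit: income exceeds $275,300 by $88,900 → 36 increments × $75 = $2,700 ≥ base, so the credit is $0.
Disability Support Credit: $364,200 is at or above $362,400, so the credit is $0.
Renter's Relief Credit: 12% of the $74,300 excess over $289,900 is $8,916; credit = $9,350 − $8,916 = $434.
Total: $10,750 + $0 + $0 + $434 = $11,184.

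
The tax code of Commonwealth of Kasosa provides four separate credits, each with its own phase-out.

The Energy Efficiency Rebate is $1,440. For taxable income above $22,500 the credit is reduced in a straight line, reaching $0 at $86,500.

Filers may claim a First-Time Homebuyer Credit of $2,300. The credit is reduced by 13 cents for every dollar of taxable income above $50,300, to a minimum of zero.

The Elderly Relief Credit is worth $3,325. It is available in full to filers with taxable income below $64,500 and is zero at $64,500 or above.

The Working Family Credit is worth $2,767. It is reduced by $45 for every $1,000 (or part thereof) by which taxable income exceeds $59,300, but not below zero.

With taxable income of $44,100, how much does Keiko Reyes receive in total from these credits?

$9,346

Energy Efficiency Rebate: $44,100 is $21,600 into a $64,000 phase-out range, leaving 42,400/64,000 of the credit: $1,440 × 42,400/64,000 = $954.
First-Time Homebuyer Credit: $44,100 is at or below the $50,300 threshold, so the full $2,300 applies.
Elderly Relief Credit: $44,100 is below the $64,500 cutoff, so the full $3,325 applies.
Working Family Credit: $44,100 is at or below the $59,300 threshold, so the full $2,767 applies.
Total: $954 + $2,300 + $3,325 + $2,767 = $9,346.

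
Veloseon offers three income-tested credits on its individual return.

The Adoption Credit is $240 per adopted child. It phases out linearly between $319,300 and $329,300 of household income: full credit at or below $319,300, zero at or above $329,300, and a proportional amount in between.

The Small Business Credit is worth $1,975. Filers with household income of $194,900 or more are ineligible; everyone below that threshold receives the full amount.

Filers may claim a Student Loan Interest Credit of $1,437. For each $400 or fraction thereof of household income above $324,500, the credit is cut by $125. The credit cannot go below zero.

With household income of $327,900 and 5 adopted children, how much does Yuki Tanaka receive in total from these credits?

$480

Adoption Credit: base = 5 × $240 = $1,200. $327,900 is $8,600 into a $10,000 phase-out range, leaving 1,400/10,000 of the credit: $1,200 × 1,400/10,000 = $168.
Small Business Credit: $327,900 meets or exceeds the $194,900 cutoff, so the credit is $0.
Student Loan Interest Credit: income exceeds $324,500 by $3,400, which is 9 full-or-partial $400 increments; reduction = 9 × $125 = $1,125, leaving $312.
Total: $168 + $0 + $312 = $480.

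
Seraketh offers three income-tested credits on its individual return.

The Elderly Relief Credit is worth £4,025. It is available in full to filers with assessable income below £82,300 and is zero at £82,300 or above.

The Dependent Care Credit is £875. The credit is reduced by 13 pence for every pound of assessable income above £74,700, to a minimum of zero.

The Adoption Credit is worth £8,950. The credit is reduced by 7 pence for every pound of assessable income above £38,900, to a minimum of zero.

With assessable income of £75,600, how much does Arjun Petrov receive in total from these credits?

Elderly Relief Credit: £75,600 is below the £82,300 cutoff, so the full £4,025 applies.
Dependent Care Credit: 13% of the £900 excess over £74,700 is £117; credit = £875 − £117 = £758.
Adoption Credit: 7% of the £36,700 excess over £38,900 is £2,569; credit = £8,950 − £2,569 = £6,381.
Total: £4,025 + £758 + £6,381 = £11,164.

£11,164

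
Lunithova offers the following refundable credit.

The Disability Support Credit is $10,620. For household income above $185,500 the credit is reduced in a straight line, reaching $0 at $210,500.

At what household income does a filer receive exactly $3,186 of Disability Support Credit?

$203,000

$3,186 is 3,186/10,620 of the full $10,620, so 7,434/10,620 of the $25,000 range has been used: income = $185,500 + $25,000 × 7,434/10,620 = $203,000.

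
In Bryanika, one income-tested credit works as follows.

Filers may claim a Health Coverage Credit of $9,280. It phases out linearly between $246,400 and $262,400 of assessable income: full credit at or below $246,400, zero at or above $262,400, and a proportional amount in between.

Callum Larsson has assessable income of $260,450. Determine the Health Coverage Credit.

$1,131

Health Coverage Credit: $260,450 is $14,050 into a $16,000 phase-out range, leaving 1,950/16,000 of the credit: $9,280 × 1,950/16,000 = $1,131.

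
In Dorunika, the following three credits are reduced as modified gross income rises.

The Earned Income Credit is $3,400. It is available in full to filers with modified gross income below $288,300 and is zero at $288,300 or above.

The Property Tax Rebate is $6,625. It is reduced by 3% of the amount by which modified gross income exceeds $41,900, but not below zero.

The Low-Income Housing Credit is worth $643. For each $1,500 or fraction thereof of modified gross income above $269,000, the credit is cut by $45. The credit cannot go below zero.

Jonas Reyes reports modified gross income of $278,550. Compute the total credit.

$3,728

Earned Income Credit: $278,550 is below the $288,300 cutoff, so the full $3,400 applies.
Property Tax Rebate: 3% of the $236,650 excess over $41,900 is $7,099.50 ≥ base, so the credit is $0.
Low-Income Housing Credit: income exceeds $269,000 by $9,550, which is 7 full-or-partial $1,500 increments; reduction = 7 × $45 = $315, leaving $328.
Total: $3,400 + $0 + $328 = $3,728.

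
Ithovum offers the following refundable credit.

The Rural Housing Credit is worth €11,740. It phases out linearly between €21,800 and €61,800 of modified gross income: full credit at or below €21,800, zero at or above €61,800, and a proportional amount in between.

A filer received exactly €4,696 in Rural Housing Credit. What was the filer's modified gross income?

€45,800

€4,696 is 4,696/11,740 of the full €11,740, so 7,044/11,740 of the €40,000 range has been used: income = €21,800 + €40,000 × 7,044/11,740 = €45,800.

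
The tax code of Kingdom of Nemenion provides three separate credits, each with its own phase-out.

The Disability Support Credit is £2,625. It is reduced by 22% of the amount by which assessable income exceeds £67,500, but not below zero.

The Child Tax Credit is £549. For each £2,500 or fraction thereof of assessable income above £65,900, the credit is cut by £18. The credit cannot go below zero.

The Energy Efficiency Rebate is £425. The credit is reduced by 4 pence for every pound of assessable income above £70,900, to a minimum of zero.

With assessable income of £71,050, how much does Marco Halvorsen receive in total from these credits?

£2,758

Disability Support Credit: 22% of the £3,550 excess over £67,500 is £781; credit = £2,625 − £781 = £1,844.
Child Tax Credit: income exceeds £65,900 by £5,150, which is 3 full-or-partial £2,500 increments; reduction = 3 × £18 = £54, leaving £495.
Energy Efficiency Rebate: 4% of the £150 excess over £70,900 is £6; credit = £425 − £6 = £419.
Total: £1,844 + £495 + £419 = £2,758.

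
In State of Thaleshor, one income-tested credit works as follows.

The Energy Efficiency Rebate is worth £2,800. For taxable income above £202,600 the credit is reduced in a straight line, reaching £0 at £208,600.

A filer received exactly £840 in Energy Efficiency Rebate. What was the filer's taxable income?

£840 is 840/2,800 of the full £2,800, so 1,960/2,800 of the £6,000 range has been used: income = £202,600 + £6,000 × 1,960/2,800 = £206,800.

£206,800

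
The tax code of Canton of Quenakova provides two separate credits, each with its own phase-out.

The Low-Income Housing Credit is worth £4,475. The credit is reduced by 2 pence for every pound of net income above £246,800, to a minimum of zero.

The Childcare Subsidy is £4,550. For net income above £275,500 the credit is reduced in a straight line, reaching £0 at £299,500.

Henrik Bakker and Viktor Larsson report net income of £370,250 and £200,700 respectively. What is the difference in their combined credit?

£7,019

Henrik (£370,250): Low-Income Housing Credit: 2% of the £123,450 excess over £246,800 is £2,469; credit = £4,475 − £2,469 = £2,006. Childcare Subsidy: £370,250 is at or above £299,500, so the credit is £0. total £2,006 + £0 = £2,006
Viktor (£200,700): Low-Income Housing Credit: £200,700 is at or below the £246,800 threshold, so the full £4,475 applies. Childcare Subsidy: £200,700 is at or below the £275,500 threshold, so the full £4,550 applies. total £4,475 + £4,550 = £9,025
Difference: |£2,006 − £9,025| = £7,019.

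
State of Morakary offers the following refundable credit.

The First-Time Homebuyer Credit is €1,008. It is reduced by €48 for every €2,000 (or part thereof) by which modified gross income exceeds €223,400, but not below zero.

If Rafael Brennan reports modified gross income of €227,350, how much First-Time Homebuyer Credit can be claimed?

First-Time Homebuyer Credit: income exceeds €223,400 by €3,950, which is 2 full-or-partial €2,000 increments; reduction = 2 × €48 = €96, leaving €912.

€912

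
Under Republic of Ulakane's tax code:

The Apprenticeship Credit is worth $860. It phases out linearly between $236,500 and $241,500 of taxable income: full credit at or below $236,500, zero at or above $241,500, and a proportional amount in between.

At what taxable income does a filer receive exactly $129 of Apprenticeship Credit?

$129 is 129/860 of the full $860, so 731/860 of the $5,000 range has been used: income = $236,500 + $5,000 × 731/860 = $240,750.

$240,750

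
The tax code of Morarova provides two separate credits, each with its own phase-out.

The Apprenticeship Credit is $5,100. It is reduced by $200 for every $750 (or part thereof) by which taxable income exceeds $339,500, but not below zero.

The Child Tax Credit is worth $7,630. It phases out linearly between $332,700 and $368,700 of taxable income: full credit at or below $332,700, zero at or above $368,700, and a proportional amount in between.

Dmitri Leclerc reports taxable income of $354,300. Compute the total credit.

$4,152

Apprenticeship Credit: income exceeds $339,500 by $14,800, which is 20 full-or-partial $750 increments; reduction = 20 × $200 = $4,000, leaving $1,100.
Child Tax Credit: $354,300 is $21,600 into a $36,000 phase-out range, leaving 14,400/36,000 of the credit: $7,630 × 14,400/36,000 = $3,052.
Total: $1,100 + $3,052 = $4,152.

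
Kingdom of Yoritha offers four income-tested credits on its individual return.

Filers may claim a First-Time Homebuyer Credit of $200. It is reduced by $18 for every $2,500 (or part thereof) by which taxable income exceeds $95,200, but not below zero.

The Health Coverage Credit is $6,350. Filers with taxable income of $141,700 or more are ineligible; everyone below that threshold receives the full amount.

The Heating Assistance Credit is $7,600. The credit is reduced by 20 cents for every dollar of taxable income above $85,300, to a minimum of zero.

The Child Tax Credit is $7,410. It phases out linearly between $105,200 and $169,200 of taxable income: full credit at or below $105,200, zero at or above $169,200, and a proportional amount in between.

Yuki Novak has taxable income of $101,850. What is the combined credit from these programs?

$18,196

First-Time Homebuyer Credit: income exceeds $95,200 by $6,650, which is 3 full-or-partial $2,500 increments; reduction = 3 × $18 = $54, leaving $146.
Health Coverage Credit: $101,850 is below the $141,700 cutoff, so the full $6,350 applies.
Heating Assistance Credit: 20% of the $16,550 excess over $85,300 is $3,310; credit = $7,600 − $3,310 = $4,290.
Child Tax Credit: $101,850 is at or below the $105,200 threshold, so the full $7,410 applies.
Total: $146 + $6,350 + $4,290 + $7,410 = $18,196.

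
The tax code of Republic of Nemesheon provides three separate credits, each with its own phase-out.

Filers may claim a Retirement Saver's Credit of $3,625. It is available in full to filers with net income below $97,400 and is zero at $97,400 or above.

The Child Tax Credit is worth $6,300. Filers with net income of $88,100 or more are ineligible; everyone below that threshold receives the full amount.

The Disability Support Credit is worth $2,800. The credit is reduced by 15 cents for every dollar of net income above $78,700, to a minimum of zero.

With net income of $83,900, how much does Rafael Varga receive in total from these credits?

Retirement Saver's Credit: $83,900 is below the $97,400 cutoff, so the full $3,625 applies.
Child Tax Credit: $83,900 is below the $88,100 cutoff, so the full $6,300 applies.
Disability Support Credit: 15% of the $5,200 excess over $78,700 is $780; credit = $2,800 − $780 = $2,020.
Total: $3,625 + $6,300 + $2,020 = $11,945.

$11,945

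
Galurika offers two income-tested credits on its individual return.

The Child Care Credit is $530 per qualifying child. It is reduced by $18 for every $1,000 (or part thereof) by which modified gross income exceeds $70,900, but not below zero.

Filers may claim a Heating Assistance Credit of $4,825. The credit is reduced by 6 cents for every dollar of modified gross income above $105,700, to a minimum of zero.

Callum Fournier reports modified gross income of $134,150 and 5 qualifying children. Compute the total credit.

$4,616

Child Care Credit: base = 5 × $530 = $2,650. income exceeds $70,900 by $63,250, which is 64 full-or-partial $1,000 increments; reduction = 64 × $18 = $1,152, leaving $1,498.
Heating Assistance Credit: 6% of the $28,450 excess over $105,700 is $1,707; credit = $4,825 − $1,707 = $3,118.
Total: $1,498 + $3,118 = $4,616.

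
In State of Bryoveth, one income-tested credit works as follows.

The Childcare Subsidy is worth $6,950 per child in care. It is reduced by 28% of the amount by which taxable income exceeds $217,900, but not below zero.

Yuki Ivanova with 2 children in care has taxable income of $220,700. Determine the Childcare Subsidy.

Childcare Subsidy: base = 2 × $6,950 = $13,900. 28% of the $2,800 excess over $217,900 is $784; credit = $13,900 − $784 = $13,116.

$13,116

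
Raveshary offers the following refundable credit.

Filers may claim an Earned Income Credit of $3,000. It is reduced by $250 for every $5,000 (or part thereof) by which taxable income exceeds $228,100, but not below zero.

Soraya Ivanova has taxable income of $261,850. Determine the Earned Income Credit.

Earned Income Credit: income exceeds $228,100 by $33,750, which is 7 full-or-partial $5,000 increments; reduction = 7 × $250 = $1,750, leaving $1,250.

$1,250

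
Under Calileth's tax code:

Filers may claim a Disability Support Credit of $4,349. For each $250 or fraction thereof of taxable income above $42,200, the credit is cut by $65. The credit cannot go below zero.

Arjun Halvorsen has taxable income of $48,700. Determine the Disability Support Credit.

Disability Support Credit: income exceeds $42,200 by $6,500, which is 26 full-or-partial $250 increments; reduction = 26 × $65 = $1,690, leaving $2,659.

$2,659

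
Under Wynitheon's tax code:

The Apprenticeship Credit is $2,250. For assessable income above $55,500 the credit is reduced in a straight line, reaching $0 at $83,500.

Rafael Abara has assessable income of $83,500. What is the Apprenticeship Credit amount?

Apprenticeship Credit: $83,500 is at or above $83,500, so the credit is $0.

$0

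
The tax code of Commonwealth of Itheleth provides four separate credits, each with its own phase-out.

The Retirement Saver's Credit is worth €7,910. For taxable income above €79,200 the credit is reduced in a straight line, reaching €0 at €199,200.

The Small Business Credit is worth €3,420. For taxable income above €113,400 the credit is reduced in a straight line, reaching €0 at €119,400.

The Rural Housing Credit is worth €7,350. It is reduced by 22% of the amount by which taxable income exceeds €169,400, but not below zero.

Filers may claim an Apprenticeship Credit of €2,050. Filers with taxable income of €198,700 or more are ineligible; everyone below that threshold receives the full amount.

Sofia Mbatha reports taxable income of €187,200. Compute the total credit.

€6,275

Retirement Saver's Credit: €187,200 is €108,000 into a €120,000 phase-out range, leaving 12,000/120,000 of the credit: €7,910 × 12,000/120,000 = €791.
Small Business Credit: €187,200 is at or above €119,400, so the credit is €0.
Rural Housing Credit: 22% of the €17,800 excess over €169,400 is €3,916; credit = €7,350 − €3,916 = €3,434.
Apprenticeship Credit: €187,200 is below the €198,700 cutoff, so the full €2,050 applies.
Total: €791 + €0 + €3,434 + €2,050 = €6,275.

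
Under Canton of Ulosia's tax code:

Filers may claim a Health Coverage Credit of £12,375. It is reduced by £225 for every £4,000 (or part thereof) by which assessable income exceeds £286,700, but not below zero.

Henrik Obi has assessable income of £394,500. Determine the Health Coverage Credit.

£6,300

Health Coverage Credit: income exceeds £286,700 by £107,800, which is 27 full-or-partial £4,000 increments; reduction = 27 × £225 = £6,075, leaving £6,300.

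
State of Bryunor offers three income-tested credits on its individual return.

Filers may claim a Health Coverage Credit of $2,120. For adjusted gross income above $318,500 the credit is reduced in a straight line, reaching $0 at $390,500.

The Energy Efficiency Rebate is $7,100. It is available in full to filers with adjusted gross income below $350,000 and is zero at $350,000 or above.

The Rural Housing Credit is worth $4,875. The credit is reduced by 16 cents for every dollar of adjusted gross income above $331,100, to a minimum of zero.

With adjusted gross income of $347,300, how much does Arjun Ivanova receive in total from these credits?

Health Coverage Credit: $347,300 is $28,800 into a $72,000 phase-out range, leaving 43,200/72,000 of the credit: $2,120 × 43,200/72,000 = $1,272.
Energy Efficiency Rebate: $347,300 is below the $350,000 cutoff, so the full $7,100 applies.
Rural Housing Credit: 16% of the $16,200 excess over $331,100 is $2,592; credit = $4,875 − $2,592 = $2,283.
Total: $1,272 + $7,100 + $2,283 = $10,655.

$10,655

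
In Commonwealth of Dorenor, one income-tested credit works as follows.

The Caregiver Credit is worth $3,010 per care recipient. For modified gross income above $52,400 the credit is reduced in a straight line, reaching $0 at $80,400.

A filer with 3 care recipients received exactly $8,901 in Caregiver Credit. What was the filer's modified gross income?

$52,800

Full credit = 3 × $3,010 = $9,030.
$8,901 is 8,901/9,030 of the full $9,030, so 129/9,030 of the $28,000 range has been used: income = $52,400 + $28,000 × 129/9,030 = $52,800.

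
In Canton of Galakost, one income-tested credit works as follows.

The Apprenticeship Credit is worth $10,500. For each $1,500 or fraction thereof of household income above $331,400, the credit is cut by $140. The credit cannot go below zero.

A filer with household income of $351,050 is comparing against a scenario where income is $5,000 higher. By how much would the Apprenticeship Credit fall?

$420

At $351,050 — income exceeds $331,400 by $19,650, which is 14 full-or-partial $1,500 increments; reduction = 14 × $140 = $1,960, leaving $8,540.
At $356,050 — income exceeds $331,400 by $24,650, which is 17 full-or-partial $1,500 increments; reduction = 17 × $140 = $2,380, leaving $8,120.
Lost: $8,540 − $8,120 = $420.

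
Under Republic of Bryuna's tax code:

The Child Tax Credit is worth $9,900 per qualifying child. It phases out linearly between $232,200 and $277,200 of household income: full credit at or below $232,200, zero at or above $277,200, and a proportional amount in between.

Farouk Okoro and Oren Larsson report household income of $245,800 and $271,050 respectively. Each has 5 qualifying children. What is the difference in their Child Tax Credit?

Farouk ($245,800): Child Tax Credit: base = 5 × $9,900 = $49,500. $245,800 is $13,600 into a $45,000 phase-out range, leaving 31,400/45,000 of the credit: $49,500 × 31,400/45,000 = $34,540.
Oren ($271,050): Child Tax Credit: base = 5 × $9,900 = $49,500. $271,050 is $38,850 into a $45,000 phase-out range, leaving 6,150/45,000 of the credit: $49,500 × 6,150/45,000 = $6,765.
Difference: |$34,540 − $6,765| = $27,775.

$27,775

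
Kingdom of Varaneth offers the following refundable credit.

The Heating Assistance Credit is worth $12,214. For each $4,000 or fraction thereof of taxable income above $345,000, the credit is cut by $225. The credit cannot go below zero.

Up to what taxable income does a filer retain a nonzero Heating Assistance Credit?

$561,000

After 54 increments the reduction is 54 × $225 = $12,150, leaving $64; one more increment wipes it out. Increment 54 ends at excess 54 × $4,000 = $216,000, so the highest qualifying income is $345,000 + $216,000 = $561,000.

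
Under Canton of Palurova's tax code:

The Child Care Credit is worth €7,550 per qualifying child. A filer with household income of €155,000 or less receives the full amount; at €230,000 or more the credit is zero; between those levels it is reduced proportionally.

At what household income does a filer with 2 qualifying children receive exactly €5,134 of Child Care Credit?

€204,500

Full credit = 2 × €7,550 = €15,100.
€5,134 is 5,134/15,100 of the full €15,100, so 9,966/15,100 of the €75,000 range has been used: income = €155,000 + €75,000 × 9,966/15,100 = €204,500.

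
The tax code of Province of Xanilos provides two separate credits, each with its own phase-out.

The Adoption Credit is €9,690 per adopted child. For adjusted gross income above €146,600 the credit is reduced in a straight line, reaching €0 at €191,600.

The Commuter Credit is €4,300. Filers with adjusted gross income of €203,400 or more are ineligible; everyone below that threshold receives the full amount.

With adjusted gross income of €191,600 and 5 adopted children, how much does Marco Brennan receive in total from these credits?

€4,300

Adoption Credit: base = 5 × €9,690 = €48,450. €191,600 is at or above €191,600, so the credit is €0.
Commuter Credit: €191,600 is below the €203,400 cutoff, so the full €4,300 applies.
Total: €0 + €4,300 = €4,300.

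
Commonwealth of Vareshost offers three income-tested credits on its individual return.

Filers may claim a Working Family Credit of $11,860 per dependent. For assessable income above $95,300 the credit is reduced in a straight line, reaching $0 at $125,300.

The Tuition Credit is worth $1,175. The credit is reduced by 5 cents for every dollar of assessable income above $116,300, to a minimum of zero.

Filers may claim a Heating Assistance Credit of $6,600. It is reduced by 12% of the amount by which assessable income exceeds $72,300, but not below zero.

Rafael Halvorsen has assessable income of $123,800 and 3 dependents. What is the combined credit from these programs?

Working Family Credit: base = 3 × $11,860 = $35,580. $123,800 is $28,500 into a $30,000 phase-out range, leaving 1,500/30,000 of the credit: $35,580 × 1,500/30,000 = $1,779.
Tuition Credit: 5% of the $7,500 excess over $116,300 is $375; credit = $1,175 − $375 = $800.
Heating Assistance Credit: 12% of the $51,500 excess over $72,300 is $6,180; credit = $6,600 − $6,180 = $420.
Total: $1,779 + $800 + $420 = $2,999.

$2,999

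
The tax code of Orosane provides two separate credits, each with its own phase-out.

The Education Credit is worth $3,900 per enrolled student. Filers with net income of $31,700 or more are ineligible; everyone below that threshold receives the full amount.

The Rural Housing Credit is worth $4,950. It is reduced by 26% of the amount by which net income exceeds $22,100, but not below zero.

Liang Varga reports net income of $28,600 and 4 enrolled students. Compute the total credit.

$18,860

Education Credit: base = 4 × $3,900 = $15,600. $28,600 is below the $31,700 cutoff, so the full $15,600 applies.
Rural Housing Credit: 26% of the $6,500 excess over $22,100 is $1,690; credit = $4,950 − $1,690 = $3,260.
Total: $15,600 + $3,260 = $18,860.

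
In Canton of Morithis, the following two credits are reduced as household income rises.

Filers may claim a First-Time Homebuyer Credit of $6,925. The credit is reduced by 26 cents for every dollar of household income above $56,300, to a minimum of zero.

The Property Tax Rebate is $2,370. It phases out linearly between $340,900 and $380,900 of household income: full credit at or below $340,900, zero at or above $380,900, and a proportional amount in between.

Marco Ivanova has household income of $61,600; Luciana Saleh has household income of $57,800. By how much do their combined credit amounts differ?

Marco ($61,600): First-Time Homebuyer Credit: 26% of the $5,300 excess over $56,300 is $1,378; credit = $6,925 − $1,378 = $5,547. Property Tax Rebate: $61,600 is at or below the $340,900 threshold, so the full $2,370 applies. total $5,547 + $2,370 = $7,917
Luciana ($57,800): First-Time Homebuyer Credit: 26% of the $1,500 excess over $56,300 is $390; credit = $6,925 − $390 = $6,535. Property Tax Rebate: $57,800 is at or below the $340,900 threshold, so the full $2,370 applies. total $6,535 + $2,370 = $8,905
Difference: |$7,917 − $8,905| = $988.

$988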